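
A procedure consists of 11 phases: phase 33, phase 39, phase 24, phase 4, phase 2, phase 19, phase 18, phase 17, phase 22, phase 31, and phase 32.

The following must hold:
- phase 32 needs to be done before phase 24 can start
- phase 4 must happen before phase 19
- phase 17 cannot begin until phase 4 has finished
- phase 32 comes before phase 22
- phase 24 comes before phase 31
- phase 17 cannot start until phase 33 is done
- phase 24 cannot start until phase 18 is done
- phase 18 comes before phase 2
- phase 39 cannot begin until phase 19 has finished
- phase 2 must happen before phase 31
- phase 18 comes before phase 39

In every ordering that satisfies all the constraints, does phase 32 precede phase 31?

There is a constraint chain phase 32 → phase 24 → phase 31.
That forces phase 32 before phase 31 in every valid schedule.

Yes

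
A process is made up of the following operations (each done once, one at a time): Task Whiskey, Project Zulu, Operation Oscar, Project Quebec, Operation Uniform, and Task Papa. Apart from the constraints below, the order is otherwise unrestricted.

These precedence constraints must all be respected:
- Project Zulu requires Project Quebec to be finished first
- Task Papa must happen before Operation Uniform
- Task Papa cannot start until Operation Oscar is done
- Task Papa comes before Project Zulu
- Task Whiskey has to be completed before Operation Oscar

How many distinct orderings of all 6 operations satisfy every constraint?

The operations with no prerequisites are Task Whiskey, Project Quebec; any of them can be placed first.
Enumerating by repeatedly choosing an available operation (one whose prerequisites are all placed) gives 9 distinct complete orderings.

9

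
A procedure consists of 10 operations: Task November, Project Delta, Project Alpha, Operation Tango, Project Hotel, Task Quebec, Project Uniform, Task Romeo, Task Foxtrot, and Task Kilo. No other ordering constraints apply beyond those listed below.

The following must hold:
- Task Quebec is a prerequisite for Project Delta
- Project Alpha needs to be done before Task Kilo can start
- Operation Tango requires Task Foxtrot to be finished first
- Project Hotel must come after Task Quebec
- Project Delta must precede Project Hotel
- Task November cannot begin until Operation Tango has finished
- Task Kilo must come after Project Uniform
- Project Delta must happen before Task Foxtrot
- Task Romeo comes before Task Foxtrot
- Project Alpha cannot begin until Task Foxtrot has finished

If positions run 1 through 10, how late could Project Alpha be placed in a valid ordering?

9

Following the constraints forward from Project Alpha, its only required successor is Task Kilo.
With 1 mandatory successor out of 10 operations total, the latest slot for Project Alpha is 10−1 = 9, and it's reachable by doing all non-successors before Project Alpha.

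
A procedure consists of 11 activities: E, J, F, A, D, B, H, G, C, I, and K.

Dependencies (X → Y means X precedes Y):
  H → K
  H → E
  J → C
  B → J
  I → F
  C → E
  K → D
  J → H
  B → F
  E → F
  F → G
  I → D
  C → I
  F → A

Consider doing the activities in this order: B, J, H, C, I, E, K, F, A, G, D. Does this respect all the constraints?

Checking each listed constraint against this order: for instance, B is in position 1 and F in position 8, so that constraint holds — and the remaining constraints check out the same way.

Yes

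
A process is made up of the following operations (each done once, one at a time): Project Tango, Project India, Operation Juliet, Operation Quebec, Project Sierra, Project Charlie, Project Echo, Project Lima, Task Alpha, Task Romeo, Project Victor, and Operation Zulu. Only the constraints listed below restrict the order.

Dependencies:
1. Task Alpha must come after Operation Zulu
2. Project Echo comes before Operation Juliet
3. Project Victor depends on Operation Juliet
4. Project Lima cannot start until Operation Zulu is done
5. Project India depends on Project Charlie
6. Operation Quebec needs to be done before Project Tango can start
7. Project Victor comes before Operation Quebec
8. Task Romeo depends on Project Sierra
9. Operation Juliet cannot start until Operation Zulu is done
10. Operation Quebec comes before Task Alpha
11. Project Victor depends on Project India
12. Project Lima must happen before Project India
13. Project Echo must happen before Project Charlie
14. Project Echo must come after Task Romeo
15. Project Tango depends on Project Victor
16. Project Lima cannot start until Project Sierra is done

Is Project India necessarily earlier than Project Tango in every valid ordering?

Chaining the stated constraints: Project India → Project Victor → Project Tango.
Hence Project India necessarily comes before Project Tango.

Yes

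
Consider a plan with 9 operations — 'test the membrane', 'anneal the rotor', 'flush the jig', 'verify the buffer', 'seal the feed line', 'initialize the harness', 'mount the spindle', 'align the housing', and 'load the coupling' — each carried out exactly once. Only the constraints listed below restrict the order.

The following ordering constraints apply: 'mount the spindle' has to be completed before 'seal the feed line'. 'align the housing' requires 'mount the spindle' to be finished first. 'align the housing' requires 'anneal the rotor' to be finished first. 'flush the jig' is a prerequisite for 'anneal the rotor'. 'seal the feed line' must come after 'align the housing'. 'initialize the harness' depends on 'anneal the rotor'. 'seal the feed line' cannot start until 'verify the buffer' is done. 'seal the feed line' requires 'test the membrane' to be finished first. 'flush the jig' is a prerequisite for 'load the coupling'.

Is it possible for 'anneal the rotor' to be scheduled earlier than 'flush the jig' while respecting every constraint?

No

There is a dependency chain 'flush the jig' → 'anneal the rotor', so 'anneal the rotor' always comes after 'flush the jig'.
Hence 'anneal the rotor' can never be scheduled before 'flush the jig'.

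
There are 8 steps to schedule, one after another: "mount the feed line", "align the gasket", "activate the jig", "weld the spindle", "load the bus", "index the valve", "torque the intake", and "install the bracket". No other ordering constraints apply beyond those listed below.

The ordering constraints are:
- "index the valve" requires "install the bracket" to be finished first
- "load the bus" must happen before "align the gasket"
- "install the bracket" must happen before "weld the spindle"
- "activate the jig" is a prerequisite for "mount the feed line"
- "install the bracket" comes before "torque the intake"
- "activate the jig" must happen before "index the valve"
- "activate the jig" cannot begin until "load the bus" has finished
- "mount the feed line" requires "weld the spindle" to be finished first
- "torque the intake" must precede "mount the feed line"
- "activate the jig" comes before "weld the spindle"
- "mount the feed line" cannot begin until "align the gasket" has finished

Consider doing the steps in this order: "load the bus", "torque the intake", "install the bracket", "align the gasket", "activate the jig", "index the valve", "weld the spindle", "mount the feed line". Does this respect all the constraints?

No

The sequence places "torque the intake" ahead of "install the bracket".
Since "install the bracket" is required before "torque the intake", the ordering is invalid.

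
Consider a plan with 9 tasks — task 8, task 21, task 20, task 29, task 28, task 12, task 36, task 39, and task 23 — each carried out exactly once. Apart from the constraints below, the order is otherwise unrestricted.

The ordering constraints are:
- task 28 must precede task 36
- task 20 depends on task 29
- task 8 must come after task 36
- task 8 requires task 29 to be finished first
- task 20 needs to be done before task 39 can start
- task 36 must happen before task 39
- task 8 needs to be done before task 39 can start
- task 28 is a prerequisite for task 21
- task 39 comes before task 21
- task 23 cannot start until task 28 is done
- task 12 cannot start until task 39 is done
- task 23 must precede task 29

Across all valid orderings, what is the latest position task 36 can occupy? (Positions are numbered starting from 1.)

5

Every task that must follow task 36 has to come after it. Tracing all chains starting from task 36, those tasks are: task 8, task 21, task 12, task 39 — 4 in total.
With 4 mandatory successors out of 9 tasks total, the latest slot for task 36 is 9−4 = 5, and it's reachable by doing all non-successors before task 36.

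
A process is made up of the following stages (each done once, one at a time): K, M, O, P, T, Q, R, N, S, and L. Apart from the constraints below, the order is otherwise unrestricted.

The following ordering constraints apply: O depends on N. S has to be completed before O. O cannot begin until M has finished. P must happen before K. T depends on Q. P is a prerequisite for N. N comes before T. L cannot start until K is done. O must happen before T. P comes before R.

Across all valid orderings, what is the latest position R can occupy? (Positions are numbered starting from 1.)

10

R has no required successors, so nothing stops it from going last (position 10).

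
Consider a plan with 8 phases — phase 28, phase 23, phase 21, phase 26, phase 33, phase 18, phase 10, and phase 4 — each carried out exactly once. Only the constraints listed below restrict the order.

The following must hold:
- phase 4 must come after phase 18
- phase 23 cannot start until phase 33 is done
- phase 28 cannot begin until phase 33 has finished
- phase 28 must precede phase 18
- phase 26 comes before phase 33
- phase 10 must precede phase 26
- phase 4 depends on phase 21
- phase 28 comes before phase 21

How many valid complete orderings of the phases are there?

Only phase 10 has no prerequisites, so it must go first.
Enumerating by repeatedly choosing an available phase (one whose prerequisites are all placed) gives 10 distinct complete orderings.

10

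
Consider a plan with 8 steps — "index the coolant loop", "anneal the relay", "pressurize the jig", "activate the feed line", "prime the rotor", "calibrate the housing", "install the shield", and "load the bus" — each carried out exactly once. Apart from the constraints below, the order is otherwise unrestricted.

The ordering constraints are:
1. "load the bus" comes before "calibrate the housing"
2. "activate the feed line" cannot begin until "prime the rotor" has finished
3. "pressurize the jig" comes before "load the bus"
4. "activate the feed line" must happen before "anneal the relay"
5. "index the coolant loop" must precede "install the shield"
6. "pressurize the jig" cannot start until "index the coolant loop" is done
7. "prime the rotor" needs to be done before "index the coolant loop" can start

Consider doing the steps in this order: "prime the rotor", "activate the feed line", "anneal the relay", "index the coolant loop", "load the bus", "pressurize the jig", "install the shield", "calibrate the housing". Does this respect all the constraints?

No

Here "pressurize the jig" comes after "load the bus".
That contradicts the constraint that "pressurize the jig" must precede "load the bus".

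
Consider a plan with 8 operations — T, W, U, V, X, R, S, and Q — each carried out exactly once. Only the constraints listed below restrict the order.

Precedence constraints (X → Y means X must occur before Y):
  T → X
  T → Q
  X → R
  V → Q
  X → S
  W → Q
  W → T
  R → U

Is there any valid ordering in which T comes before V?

No chain of constraints runs from V to T, so V is not required to come first.
That means at least one valid schedule has T before V.

Yes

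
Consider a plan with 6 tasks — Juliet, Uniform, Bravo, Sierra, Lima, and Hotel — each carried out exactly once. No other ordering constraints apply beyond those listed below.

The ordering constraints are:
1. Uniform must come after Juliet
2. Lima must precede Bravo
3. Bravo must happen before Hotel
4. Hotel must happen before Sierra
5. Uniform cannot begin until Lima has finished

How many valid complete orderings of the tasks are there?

2 tasks have no prerequisites (Juliet, Lima), so any of them could come first.
Enumerating by repeatedly choosing an available task (one whose prerequisites are all placed) gives 14 distinct complete orderings.

14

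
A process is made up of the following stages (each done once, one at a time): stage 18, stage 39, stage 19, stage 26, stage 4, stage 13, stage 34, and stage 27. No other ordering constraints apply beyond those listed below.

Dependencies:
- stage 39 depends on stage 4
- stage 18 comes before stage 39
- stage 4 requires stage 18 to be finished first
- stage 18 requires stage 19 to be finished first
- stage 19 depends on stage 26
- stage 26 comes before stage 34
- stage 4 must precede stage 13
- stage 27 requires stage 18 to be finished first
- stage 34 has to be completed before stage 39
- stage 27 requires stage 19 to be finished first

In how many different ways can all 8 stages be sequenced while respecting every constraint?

Stage 26 is the only stage with nothing required before it, so every ordering starts there.
Systematically extending each partial ordering one stage at a time and counting, there are 41 complete orderings.

41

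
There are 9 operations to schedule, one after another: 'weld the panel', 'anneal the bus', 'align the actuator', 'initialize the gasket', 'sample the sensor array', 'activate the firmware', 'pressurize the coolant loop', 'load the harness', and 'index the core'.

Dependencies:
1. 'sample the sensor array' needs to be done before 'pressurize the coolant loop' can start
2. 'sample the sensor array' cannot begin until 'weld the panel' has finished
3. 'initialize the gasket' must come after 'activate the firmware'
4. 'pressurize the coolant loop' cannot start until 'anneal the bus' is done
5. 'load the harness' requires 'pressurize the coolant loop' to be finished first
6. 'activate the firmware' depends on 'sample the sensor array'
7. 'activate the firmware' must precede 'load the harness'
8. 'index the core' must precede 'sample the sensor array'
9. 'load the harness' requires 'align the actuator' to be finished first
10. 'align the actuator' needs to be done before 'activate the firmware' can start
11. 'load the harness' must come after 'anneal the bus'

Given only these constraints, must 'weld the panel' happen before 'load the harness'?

Chaining the stated constraints: 'weld the panel' → 'sample the sensor array' → 'activate the firmware' → 'load the harness'.
That forces 'weld the panel' before 'load the harness' in every valid schedule.

Yes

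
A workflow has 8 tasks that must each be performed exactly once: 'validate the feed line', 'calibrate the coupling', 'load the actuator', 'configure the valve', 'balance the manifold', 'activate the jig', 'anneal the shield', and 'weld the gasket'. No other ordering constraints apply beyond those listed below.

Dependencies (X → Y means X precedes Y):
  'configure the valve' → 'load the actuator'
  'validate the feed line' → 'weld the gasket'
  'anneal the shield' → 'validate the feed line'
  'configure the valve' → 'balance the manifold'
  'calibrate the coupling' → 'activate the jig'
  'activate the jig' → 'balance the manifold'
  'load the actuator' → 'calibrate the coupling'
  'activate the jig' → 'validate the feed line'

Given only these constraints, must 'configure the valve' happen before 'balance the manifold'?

Chaining the stated constraints: 'configure the valve' → 'balance the manifold'.
So 'configure the valve' must precede 'balance the manifold' in any valid ordering.

Yes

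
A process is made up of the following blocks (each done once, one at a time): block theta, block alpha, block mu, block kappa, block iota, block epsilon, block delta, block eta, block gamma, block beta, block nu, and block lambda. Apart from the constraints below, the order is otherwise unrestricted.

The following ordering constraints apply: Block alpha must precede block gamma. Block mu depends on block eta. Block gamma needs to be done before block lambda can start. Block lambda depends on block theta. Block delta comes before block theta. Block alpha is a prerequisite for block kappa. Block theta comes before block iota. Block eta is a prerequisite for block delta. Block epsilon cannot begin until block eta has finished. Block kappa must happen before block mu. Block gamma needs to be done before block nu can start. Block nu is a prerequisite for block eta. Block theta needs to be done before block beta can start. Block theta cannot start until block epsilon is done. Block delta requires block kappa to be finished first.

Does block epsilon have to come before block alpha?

There is a chain block alpha → block gamma → block nu → block eta → block epsilon, which puts block alpha before block epsilon.
So block epsilon does not have to come before block alpha — it cannot.

No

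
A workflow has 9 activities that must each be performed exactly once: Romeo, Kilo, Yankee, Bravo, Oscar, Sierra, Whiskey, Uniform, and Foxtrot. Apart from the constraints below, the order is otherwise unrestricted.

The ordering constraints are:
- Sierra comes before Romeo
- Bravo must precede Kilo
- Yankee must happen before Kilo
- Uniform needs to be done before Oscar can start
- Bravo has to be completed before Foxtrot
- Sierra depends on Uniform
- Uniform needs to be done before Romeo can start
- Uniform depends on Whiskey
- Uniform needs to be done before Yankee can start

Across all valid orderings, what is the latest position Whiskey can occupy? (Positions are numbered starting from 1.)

3

Following every chain forward from Whiskey, the activities that must come later are Romeo, Kilo, Yankee, Oscar, Sierra, Uniform — 6 of them.
With 6 mandatory successors out of 9 activities total, the latest slot for Whiskey is 9−6 = 3, and it's reachable by doing all non-successors before Whiskey.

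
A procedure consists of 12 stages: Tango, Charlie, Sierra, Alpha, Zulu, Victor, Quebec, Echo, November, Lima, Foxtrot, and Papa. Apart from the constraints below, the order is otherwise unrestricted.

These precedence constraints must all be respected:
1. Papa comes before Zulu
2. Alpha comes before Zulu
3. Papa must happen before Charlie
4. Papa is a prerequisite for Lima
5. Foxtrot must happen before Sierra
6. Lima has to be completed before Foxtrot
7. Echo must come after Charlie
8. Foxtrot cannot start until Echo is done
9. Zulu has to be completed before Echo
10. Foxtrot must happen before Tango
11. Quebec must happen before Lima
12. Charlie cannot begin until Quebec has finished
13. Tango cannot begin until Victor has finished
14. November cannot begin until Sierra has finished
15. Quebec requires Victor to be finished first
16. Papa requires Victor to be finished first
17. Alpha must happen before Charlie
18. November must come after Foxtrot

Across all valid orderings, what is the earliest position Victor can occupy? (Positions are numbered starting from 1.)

Nothing is required before Victor; it can be the very first stage.

1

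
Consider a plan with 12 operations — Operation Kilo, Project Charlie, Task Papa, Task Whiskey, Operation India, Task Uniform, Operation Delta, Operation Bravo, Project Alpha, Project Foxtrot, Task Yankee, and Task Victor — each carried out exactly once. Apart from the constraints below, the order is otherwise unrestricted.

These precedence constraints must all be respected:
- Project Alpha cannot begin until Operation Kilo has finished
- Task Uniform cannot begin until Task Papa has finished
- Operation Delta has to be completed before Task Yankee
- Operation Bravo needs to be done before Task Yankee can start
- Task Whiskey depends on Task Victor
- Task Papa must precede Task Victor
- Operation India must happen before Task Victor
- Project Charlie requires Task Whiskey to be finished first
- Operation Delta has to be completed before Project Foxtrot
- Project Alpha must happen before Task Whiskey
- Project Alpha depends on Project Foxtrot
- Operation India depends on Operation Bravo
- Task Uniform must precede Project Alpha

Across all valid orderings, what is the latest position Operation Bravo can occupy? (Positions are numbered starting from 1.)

The operations that are forced after Operation Bravo, directly or by a chain of constraints, are Project Charlie, Task Whiskey, Operation India, Task Yankee, Task Victor. That's 5 operations.
So at least 5 operations follow Operation Bravo, putting Operation Bravo no later than position 7. That position is achievable by scheduling everything else first.

7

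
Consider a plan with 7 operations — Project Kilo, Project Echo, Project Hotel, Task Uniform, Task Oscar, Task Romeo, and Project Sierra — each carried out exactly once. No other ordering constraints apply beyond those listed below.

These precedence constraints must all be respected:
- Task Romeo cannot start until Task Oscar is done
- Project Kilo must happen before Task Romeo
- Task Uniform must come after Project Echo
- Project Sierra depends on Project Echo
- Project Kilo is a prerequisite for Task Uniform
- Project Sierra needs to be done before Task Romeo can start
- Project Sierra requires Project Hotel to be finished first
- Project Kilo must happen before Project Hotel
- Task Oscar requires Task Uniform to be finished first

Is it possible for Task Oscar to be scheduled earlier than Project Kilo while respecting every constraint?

No

There is a dependency chain Project Kilo → Task Uniform → Task Oscar, so Task Oscar always comes after Project Kilo.
Hence Task Oscar can never be scheduled before Project Kilo.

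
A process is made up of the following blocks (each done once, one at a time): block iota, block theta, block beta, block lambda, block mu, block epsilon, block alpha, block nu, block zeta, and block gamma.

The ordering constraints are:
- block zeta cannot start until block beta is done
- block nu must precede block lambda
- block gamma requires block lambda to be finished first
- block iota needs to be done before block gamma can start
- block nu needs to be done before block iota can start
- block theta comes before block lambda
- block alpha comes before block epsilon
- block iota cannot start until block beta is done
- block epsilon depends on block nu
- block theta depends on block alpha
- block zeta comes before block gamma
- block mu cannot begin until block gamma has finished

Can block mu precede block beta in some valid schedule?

Following block beta → block zeta → block gamma → block mu, block beta must precede block mu in every valid ordering.
So no valid ordering can have block mu before block beta.

No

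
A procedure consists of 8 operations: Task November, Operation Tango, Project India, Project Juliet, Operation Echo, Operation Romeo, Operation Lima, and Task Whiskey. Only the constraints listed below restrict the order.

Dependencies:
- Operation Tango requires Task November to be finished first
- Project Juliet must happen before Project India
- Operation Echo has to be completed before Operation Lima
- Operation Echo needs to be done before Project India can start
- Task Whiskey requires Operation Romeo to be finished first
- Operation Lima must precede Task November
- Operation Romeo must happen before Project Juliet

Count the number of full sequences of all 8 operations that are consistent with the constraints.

The operations with no prerequisites are Operation Echo, Operation Romeo; any of them can be placed first.
Systematically extending each partial ordering one operation at a time and counting, there are 203 complete orderings.

203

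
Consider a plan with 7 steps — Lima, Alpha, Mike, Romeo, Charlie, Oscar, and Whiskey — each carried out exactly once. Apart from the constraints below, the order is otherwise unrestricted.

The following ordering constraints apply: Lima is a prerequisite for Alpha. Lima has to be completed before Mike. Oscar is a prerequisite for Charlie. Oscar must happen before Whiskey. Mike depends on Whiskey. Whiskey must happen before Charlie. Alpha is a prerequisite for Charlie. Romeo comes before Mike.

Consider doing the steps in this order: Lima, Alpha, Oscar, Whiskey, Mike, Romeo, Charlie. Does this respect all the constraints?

Here Romeo comes after Mike.
Since Romeo is required before Mike, the ordering is invalid.

No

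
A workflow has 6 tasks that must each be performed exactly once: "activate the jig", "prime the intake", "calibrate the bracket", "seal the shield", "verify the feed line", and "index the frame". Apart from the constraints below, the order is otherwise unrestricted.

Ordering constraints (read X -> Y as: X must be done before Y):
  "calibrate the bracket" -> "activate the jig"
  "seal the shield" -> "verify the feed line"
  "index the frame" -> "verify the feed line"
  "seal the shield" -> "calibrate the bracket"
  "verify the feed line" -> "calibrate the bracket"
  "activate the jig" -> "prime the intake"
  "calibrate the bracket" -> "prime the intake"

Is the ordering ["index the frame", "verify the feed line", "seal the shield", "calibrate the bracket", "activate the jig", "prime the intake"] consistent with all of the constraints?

No

Here "seal the shield" comes after "verify the feed line".
Since "seal the shield" is required before "verify the feed line", the ordering is invalid.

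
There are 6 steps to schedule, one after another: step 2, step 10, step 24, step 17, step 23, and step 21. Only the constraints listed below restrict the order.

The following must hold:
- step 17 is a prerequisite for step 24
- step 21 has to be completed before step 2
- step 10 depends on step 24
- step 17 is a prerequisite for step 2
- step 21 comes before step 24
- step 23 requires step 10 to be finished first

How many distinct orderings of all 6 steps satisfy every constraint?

8

2 steps have no prerequisites (step 17, step 21), so any of them could come first.
Enumerating by repeatedly choosing an available step (one whose prerequisites are all placed) gives 8 distinct complete orderings.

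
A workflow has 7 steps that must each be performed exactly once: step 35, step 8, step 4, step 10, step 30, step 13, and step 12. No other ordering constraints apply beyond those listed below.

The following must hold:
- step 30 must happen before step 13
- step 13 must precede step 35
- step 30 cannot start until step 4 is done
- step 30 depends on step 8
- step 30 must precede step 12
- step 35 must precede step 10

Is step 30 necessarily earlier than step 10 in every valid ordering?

Tracing the constraints gives a chain: step 30 → step 13 → step 35 → step 10.
Hence step 30 necessarily comes before step 10.

Yes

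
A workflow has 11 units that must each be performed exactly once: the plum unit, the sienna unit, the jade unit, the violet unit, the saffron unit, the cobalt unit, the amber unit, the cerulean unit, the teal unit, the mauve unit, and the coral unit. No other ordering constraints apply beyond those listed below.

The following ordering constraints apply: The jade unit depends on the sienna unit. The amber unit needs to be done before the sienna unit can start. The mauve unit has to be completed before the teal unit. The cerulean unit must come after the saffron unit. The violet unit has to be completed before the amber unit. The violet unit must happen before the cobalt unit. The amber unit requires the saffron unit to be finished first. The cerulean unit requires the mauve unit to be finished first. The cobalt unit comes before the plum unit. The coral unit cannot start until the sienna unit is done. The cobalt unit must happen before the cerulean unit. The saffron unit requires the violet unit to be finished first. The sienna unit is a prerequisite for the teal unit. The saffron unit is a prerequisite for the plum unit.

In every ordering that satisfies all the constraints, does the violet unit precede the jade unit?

Yes

Chaining the stated constraints: the violet unit → the amber unit → the sienna unit → the jade unit.
So the violet unit must precede the jade unit in any valid ordering.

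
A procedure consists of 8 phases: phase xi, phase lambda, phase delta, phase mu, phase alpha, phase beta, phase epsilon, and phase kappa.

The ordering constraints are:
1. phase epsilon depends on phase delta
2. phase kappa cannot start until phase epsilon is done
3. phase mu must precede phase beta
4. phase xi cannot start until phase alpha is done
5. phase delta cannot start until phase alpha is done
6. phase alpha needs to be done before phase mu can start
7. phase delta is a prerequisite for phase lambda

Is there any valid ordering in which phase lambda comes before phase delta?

The constraints give a chain phase delta → phase lambda, which forces phase delta before phase lambda.
So no valid ordering can have phase lambda before phase delta.

No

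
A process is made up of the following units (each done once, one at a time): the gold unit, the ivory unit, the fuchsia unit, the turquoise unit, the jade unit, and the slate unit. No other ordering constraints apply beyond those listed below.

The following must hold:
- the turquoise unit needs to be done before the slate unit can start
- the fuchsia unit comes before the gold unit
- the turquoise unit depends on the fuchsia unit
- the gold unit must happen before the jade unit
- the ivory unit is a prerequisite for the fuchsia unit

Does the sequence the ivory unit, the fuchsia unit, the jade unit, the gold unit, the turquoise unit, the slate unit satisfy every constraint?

The sequence places the jade unit ahead of the gold unit.
But one of the constraints requires the gold unit before the jade unit, so this ordering violates it.

No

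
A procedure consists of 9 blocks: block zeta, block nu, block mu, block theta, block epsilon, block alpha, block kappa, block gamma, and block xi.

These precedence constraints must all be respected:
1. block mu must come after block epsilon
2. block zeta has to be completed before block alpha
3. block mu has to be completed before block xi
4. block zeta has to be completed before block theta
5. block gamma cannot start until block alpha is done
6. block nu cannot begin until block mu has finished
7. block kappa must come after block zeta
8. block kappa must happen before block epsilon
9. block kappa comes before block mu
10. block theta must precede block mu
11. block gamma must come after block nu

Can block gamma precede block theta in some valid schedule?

Following block theta → block mu → block nu → block gamma, block theta must precede block gamma in every valid ordering.
So no valid ordering can have block gamma before block theta.

No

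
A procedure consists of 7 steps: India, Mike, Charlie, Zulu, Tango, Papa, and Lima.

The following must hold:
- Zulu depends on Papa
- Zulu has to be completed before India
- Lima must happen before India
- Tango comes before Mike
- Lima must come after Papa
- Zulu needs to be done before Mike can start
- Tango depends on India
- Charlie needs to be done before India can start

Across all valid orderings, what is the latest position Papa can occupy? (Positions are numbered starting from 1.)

Every step that must follow Papa has to come after it. Tracing all chains starting from Papa, those steps are: India, Mike, Zulu, Tango, Lima — 5 in total.
With 5 mandatory successors out of 7 steps total, the latest slot for Papa is 7−5 = 2, and it's reachable by doing all non-successors before Papa.

2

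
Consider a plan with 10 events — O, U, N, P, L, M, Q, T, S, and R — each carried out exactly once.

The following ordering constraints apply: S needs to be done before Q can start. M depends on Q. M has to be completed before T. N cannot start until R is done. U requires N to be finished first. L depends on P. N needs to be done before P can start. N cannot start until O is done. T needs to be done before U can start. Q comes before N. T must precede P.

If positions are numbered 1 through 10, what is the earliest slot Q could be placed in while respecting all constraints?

2

The only event forced before Q (directly or transitively) is S.
So at minimum 1 event comes before Q, putting Q no earlier than position 2. That position is achievable by scheduling exactly that predecessor first.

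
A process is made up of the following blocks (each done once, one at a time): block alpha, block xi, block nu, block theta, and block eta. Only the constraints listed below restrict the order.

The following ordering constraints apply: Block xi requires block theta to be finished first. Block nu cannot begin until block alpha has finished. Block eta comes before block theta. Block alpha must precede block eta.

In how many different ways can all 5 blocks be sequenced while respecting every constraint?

Only block alpha has no prerequisites, so it must go first.
Enumerating by repeatedly choosing an available block (one whose prerequisites are all placed) gives 4 distinct complete orderings.

4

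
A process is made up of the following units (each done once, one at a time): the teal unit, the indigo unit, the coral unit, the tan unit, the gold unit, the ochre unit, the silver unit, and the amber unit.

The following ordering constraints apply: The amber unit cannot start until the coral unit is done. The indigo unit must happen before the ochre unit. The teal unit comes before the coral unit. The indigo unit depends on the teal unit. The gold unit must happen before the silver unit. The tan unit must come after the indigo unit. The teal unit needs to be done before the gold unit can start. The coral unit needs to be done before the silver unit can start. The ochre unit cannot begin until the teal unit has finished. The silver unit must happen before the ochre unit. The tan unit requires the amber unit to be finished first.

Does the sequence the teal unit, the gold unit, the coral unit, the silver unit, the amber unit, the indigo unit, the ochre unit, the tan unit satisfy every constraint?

Going through the constraints one by one, each required predecessor appears earlier in the sequence than its dependent — e.g. the teal unit (position 1) is before the ochre unit (position 7), as required.

Yes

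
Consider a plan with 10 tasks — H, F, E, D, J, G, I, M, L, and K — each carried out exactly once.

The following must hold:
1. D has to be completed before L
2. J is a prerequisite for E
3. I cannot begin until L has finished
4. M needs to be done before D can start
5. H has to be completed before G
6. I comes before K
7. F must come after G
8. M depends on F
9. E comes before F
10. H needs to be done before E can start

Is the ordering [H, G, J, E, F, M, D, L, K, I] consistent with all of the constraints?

Here I comes after K.
That contradicts the constraint that I must precede K.

No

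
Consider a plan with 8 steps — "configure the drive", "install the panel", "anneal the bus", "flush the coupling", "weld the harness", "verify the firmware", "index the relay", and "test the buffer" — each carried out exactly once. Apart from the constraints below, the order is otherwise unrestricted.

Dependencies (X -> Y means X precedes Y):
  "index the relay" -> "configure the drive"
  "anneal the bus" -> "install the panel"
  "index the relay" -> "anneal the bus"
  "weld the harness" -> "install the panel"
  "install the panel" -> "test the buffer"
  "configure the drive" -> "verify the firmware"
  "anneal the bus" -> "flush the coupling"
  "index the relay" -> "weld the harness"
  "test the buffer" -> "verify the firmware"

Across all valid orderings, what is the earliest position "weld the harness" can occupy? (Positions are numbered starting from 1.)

2

The only step forced before "weld the harness" (directly or transitively) is "index the relay".
With 1 mandatory predecessor, the earliest "weld the harness" can sit is position 1+1 = 2, and placing just that one first achieves it.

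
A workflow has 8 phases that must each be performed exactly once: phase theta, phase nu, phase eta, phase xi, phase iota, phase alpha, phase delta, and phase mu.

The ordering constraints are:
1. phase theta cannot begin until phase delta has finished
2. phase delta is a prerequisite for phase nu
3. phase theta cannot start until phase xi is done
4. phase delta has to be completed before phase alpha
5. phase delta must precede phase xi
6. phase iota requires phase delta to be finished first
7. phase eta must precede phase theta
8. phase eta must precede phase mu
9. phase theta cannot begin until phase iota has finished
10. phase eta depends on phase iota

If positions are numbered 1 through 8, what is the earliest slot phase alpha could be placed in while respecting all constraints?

2

The only phase forced before phase alpha (directly or transitively) is phase delta.
With 1 mandatory predecessor, the earliest phase alpha can sit is position 1+1 = 2, and placing just that one first achieves it.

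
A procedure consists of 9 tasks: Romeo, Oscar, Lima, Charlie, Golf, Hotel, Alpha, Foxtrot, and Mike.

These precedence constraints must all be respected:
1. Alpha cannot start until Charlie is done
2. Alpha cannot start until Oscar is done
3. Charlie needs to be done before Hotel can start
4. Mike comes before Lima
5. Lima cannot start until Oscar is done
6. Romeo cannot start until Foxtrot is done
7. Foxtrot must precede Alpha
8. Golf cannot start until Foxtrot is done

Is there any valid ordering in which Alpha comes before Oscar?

Following Oscar → Alpha, Oscar must precede Alpha in every valid ordering.
So no valid ordering can have Alpha before Oscar.

No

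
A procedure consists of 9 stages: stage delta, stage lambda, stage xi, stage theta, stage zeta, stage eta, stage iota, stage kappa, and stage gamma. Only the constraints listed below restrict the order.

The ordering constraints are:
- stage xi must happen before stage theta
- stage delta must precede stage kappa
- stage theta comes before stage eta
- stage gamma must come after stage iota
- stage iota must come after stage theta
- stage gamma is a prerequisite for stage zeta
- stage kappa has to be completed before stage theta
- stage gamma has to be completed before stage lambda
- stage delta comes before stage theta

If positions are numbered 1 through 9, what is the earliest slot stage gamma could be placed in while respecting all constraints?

6

Working backwards through the constraints from stage gamma, its full set of required predecessors is stage delta, stage xi, stage theta, stage iota, stage kappa — 5 of them.
With 5 mandatory predecessors, the earliest stage gamma can sit is position 5+1 = 6, and placing just those 5 first achieves it.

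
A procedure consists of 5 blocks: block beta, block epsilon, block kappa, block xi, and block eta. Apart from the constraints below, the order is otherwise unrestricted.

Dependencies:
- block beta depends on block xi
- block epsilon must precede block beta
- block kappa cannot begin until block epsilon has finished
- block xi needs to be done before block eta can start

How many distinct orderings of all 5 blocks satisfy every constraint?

2 blocks have no prerequisites (block epsilon, block xi), so any of them could come first.
Enumerating by repeatedly choosing an available block (one whose prerequisites are all placed) gives 16 distinct complete orderings.

16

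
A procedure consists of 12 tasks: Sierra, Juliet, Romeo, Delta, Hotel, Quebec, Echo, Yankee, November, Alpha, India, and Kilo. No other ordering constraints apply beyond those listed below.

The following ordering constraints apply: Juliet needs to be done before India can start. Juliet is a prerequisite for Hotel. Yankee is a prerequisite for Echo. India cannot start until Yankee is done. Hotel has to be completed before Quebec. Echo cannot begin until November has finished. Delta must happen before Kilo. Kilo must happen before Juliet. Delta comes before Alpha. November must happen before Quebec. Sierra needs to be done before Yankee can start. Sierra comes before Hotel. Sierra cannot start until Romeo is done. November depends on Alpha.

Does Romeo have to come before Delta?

Romeo and Delta are not related by any chain of constraints.
So Romeo can come before Delta or after — it is not forced.

No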